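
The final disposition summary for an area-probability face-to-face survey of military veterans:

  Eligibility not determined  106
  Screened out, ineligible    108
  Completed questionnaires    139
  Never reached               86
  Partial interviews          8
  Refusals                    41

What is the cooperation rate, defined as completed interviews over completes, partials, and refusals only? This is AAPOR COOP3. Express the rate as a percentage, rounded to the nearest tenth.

Num: 139
Denom: 139 + 8 + 41 = 188
COOP3 = 139 / 188 = 0.7394

73.9%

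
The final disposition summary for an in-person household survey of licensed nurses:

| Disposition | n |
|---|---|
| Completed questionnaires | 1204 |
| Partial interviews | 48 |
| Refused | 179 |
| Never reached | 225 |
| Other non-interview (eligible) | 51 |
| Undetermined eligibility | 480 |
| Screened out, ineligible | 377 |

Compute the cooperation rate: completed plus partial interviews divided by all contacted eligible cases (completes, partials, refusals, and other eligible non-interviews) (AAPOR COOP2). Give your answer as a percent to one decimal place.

84.5%

Num = 1204 + 48 = 1252
Denom = 1204 + 48 + 179 + 51 = 1482
COOP2 = 1252 / 1482 = 0.8448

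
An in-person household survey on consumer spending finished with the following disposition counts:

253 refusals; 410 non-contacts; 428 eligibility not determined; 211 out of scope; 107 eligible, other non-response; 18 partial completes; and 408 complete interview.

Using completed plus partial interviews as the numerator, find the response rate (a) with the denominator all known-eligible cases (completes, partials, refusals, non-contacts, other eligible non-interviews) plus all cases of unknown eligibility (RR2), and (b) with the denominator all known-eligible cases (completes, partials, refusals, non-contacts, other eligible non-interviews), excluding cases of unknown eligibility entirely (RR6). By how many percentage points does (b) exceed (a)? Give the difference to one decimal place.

9.4

Numerator → 408 + 18 = 426
Base → 408 + 18 + 253 + 410 + 107 + 428 = 1624
RR2 = 426 / 1624 = 0.2623
Base → 408 + 18 + 253 + 410 + 107 = 1196
RR6 = 426 / 1196 = 0.3562
Difference = 35.62 − 26.23 = 9.39 percentage points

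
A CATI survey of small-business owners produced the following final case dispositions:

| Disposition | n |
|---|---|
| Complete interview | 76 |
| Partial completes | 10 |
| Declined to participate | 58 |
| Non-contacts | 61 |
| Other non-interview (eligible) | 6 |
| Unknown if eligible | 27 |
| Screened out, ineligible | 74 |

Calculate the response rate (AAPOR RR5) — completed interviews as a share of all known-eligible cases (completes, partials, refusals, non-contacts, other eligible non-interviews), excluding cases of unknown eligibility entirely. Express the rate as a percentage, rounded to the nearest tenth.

36.0%

Top → 76
Denom → 76 + 10 + 58 + 61 + 6 = 211
RR5 = 76 / 211 = 0.3602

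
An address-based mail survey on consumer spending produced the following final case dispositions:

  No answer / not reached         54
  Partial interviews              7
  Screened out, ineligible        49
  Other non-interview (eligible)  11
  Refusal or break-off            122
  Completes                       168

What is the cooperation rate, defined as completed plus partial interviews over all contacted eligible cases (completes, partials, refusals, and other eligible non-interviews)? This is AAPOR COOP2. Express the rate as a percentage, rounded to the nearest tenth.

Num = 168 + 7 = 175
Base = 168 + 7 + 122 + 11 = 308
COOP2 = 175 / 308 = 0.5682

56.8%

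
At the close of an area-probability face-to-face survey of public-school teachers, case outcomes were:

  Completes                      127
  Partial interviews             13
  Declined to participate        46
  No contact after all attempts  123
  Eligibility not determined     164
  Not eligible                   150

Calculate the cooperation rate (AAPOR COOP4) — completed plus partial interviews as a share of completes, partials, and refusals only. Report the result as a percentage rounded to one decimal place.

Numerator → 127 + 13 = 140
Denom → 127 + 13 + 46 = 186
COOP4 = 140 / 186 = 0.7527

75.3%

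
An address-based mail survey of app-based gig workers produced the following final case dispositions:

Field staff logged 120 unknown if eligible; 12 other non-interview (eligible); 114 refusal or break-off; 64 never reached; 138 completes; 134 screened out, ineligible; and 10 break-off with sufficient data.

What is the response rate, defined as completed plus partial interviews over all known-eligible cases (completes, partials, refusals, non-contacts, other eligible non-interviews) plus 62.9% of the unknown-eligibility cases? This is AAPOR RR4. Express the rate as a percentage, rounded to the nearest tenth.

35.8%

Top → 138 + 10 = 148
Known eligible → 138 + 10 + 114 + 64 + 12 = 338
e × U → 0.6290 × 120 = 75.48
Base → 338 + 75.48 = 413.48
RR4 = 148 / 413.48 = 0.3579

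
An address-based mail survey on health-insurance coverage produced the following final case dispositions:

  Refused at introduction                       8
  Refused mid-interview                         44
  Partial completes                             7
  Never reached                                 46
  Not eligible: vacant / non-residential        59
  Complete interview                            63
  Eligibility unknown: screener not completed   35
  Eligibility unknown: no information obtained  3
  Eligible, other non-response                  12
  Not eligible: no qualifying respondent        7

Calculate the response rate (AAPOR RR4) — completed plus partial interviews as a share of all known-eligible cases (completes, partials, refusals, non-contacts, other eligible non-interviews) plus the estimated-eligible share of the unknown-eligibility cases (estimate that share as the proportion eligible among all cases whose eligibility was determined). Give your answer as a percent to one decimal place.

33.7%

Refusal or break-off = 8 + 44 = 52
Eligibility not determined = 35 + 3 = 38
Not eligible = 7 + 59 = 66
Numerator → 63 + 7 = 70
Determined eligible → 63 + 7 + 52 + 46 + 12 = 180
e = 180 / (180 + 66) = 180 / 246 = 0.7317
Eligible share of unknowns → 0.7317 × 38 = 27.80
Denominator → 180 + 27.80 = 207.80
RR4 = 70 / 207.80 = 0.3369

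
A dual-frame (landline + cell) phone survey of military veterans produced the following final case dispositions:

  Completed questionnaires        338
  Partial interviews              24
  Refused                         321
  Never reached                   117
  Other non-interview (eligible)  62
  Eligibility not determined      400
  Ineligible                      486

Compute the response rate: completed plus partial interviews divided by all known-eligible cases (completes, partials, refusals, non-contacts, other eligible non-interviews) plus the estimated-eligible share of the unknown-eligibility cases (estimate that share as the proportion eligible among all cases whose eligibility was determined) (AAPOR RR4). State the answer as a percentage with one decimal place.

32.4%

Top → 338 + 24 = 362
Known eligible → 338 + 24 + 321 + 117 + 62 = 862
e = 862 / (862 + 486) = 862 / 1348 = 0.6395
e × U → 0.6395 × 400 = 255.80
Denom → 862 + 255.80 = 1117.80
RR4 = 362 / 1117.80 = 0.3239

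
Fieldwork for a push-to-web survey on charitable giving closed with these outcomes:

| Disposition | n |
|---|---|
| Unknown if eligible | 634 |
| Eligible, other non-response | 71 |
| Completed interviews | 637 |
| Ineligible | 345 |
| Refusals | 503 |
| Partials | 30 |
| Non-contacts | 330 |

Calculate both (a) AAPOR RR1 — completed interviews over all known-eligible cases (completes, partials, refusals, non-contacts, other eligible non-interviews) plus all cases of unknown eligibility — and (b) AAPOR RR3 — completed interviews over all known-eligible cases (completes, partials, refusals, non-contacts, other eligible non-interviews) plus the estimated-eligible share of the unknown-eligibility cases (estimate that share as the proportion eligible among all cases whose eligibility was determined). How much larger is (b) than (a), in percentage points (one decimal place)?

1.6

Numerator: 637
Denominator: 637 + 30 + 503 + 330 + 71 + 634 = 2205
RR1 = 637 / 2205 = 0.2889
Determined eligible: 637 + 30 + 503 + 330 + 71 = 1571
e = 1571 / (1571 + 345) = 1571 / 1916 = 0.8199
e × U: 0.8199 × 634 = 519.82
Denominator: 1571 + 519.82 = 2090.82
RR3 = 637 / 2090.82 = 0.3047
Difference = 30.47 − 28.89 = 1.58 percentage points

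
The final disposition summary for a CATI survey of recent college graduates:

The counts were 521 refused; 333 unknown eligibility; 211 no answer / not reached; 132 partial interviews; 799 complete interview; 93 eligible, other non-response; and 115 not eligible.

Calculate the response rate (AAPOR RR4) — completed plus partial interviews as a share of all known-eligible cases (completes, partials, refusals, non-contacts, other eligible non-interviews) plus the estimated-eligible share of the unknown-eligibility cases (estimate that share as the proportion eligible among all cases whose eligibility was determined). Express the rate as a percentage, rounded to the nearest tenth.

Num: 799 + 132 = 931
Eligible (known): 799 + 132 + 521 + 211 + 93 = 1756
e = 1756 / (1756 + 115) = 1756 / 1871 = 0.9385
Estimated eligible among unknowns: 0.9385 × 333 = 312.52
Denom: 1756 + 312.52 = 2068.52
RR4 = 931 / 2068.52 = 0.4501

45.0%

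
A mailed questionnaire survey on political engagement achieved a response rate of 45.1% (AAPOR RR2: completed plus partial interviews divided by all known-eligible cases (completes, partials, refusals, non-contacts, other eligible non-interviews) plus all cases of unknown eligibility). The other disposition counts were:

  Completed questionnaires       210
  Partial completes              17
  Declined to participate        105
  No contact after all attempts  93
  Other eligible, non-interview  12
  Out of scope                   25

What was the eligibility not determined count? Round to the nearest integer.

66

Top = 210 + 17 = 227
RR2 = 227 / D = 0.451
D = 227 / 0.451 = 503.3
Rest of base = 437
eligibility not determined = 503.3 − 437 ≈ 66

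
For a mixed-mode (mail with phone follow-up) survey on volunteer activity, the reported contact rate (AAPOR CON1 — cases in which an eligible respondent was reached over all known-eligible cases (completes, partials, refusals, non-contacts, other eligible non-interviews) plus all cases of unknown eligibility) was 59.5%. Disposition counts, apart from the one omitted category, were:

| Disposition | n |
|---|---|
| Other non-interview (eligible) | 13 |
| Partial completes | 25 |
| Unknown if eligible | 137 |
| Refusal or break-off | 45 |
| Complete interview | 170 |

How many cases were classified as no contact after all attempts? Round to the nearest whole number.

35

Num → 170 + 25 + 45 + 13 = 253
CON1 = 253 / D = 0.595
D = 253 / 0.595 = 425.2
Rest of base = 390
no contact after all attempts = 425.2 − 390 ≈ 35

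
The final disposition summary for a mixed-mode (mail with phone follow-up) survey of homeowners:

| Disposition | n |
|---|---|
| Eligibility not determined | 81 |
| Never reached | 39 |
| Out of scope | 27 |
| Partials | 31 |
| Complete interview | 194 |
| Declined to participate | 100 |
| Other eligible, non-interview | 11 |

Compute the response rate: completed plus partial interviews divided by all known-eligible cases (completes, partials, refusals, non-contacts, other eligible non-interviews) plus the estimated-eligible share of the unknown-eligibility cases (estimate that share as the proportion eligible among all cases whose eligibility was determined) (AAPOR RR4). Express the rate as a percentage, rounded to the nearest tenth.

49.9%

Numerator → 194 + 31 = 225
Determined eligible → 194 + 31 + 100 + 39 + 11 = 375
e = 375 / (375 + 27) = 375 / 402 = 0.9328
Estimated eligible among unknowns → 0.9328 × 81 = 75.56
Denom → 375 + 75.56 = 450.56
RR4 = 225 / 450.56 = 0.4994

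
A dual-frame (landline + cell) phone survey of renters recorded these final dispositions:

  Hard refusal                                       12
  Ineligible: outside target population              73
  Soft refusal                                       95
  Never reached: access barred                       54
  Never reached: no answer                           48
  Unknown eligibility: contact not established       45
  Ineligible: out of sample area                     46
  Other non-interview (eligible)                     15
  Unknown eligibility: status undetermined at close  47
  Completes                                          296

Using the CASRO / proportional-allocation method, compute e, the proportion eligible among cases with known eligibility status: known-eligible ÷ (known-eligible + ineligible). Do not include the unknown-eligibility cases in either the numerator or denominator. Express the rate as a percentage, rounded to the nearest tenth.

Refusals = 12 + 95 = 107
No answer / not reached = 48 + 54 = 102
Undetermined eligibility = 45 + 47 = 92
Ineligible = 73 + 46 = 119
Known eligible: 296 + 107 + 102 + 15 = 520
e = 520 / (520 + 119) = 520 / 639 = 0.8138

81.4%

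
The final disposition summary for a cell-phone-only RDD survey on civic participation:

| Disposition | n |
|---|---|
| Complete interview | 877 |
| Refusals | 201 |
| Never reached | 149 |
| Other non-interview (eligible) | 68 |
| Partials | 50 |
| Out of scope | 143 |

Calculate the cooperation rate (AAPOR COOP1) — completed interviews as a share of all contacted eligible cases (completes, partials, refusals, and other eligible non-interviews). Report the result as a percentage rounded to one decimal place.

Numerator: 877
Denom: 877 + 50 + 201 + 68 = 1196
COOP1 = 877 / 1196 = 0.7333

73.3%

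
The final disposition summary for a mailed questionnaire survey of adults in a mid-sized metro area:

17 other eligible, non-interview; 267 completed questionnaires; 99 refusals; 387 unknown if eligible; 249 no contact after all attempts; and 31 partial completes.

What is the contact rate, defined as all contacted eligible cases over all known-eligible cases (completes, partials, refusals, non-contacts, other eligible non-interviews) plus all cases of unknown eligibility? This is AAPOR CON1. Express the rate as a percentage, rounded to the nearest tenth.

39.4%

Num: 267 + 31 + 99 + 17 = 414
Denom: 267 + 31 + 99 + 249 + 17 + 387 = 1050
CON1 = 414 / 1050 = 0.3943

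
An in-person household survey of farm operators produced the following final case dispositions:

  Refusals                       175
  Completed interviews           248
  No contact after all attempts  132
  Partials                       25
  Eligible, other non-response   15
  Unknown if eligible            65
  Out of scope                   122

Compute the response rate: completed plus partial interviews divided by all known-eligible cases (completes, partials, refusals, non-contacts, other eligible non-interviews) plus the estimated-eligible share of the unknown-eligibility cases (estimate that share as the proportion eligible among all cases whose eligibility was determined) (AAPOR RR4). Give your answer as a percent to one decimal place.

Num → 248 + 25 = 273
Determined eligible → 248 + 25 + 175 + 132 + 15 = 595
e = 595 / (595 + 122) = 595 / 717 = 0.8298
Eligible share of unknowns → 0.8298 × 65 = 53.94
Base → 595 + 53.94 = 648.94
RR4 = 273 / 648.94 = 0.4207

42.1%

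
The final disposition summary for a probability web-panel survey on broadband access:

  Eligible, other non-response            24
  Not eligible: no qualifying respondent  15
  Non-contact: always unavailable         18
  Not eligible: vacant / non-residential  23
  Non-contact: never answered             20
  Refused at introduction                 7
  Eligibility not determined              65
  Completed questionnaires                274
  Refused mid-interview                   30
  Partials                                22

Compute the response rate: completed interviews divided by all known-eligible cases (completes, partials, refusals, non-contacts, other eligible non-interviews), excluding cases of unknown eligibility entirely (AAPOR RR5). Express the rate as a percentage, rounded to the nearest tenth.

Refusals = 7 + 30 = 37
No answer / not reached = 20 + 18 = 38
Ineligible = 15 + 23 = 38
Num → 274
Denom → 274 + 22 + 37 + 38 + 24 = 395
RR5 = 274 / 395 = 0.6937

69.4%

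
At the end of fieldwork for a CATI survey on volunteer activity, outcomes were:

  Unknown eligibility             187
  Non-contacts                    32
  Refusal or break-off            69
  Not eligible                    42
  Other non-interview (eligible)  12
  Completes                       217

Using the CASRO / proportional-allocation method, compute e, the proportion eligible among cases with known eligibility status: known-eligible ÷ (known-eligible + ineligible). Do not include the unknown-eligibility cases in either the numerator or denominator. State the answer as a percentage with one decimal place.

88.7%

Known eligible = 217 + 69 + 32 + 12 = 330
e = 330 / (330 + 42) = 330 / 372 = 0.8871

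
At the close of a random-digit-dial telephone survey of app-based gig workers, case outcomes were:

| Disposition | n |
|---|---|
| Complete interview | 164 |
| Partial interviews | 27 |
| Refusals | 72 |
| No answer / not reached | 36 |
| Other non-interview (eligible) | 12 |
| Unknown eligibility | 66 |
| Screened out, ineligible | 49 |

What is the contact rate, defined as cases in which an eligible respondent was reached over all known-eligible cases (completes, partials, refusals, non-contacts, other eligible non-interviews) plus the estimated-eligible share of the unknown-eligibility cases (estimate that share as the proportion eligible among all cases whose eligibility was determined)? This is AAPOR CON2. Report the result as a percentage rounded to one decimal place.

Top: 164 + 27 + 72 + 12 = 275
Eligible (known): 164 + 27 + 72 + 36 + 12 = 311
e = 311 / (311 + 49) = 311 / 360 = 0.8639
e × U: 0.8639 × 66 = 57.02
Denom: 311 + 57.02 = 368.02
CON2 = 275 / 368.02 = 0.7472

74.7%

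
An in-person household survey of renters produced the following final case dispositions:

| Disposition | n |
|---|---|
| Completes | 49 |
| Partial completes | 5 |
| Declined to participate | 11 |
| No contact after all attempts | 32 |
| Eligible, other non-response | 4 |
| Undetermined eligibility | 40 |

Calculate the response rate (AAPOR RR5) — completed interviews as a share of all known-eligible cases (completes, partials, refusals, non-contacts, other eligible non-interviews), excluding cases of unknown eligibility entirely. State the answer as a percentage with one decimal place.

48.5%

Top = 49
Base = 49 + 5 + 11 + 32 + 4 = 101
RR5 = 49 / 101 = 0.4851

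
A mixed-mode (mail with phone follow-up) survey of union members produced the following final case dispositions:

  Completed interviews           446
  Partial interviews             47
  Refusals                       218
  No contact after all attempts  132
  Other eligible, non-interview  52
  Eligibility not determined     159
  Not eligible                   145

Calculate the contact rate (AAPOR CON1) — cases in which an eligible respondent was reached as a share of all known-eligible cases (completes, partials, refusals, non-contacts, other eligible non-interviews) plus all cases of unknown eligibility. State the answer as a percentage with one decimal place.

72.4%

Top → 446 + 47 + 218 + 52 = 763
Denominator → 446 + 47 + 218 + 132 + 52 + 159 = 1054
CON1 = 763 / 1054 = 0.7239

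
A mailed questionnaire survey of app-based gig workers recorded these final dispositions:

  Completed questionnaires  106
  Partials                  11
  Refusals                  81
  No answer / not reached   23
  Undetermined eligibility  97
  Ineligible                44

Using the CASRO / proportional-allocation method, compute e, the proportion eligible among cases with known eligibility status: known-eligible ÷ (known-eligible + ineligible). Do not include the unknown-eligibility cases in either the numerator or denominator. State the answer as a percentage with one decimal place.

83.4%

Determined eligible: 106 + 11 + 81 + 23 = 221
e = 221 / (221 + 44) = 221 / 265 = 0.8340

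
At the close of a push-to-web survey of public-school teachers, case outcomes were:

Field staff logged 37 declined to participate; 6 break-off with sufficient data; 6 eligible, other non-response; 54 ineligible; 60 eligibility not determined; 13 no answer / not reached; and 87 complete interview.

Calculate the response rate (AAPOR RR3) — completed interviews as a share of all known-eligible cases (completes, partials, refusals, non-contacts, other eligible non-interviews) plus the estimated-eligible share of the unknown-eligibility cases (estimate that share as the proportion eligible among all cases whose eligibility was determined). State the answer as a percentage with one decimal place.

45.1%

Top: 87
Determined eligible: 87 + 6 + 37 + 13 + 6 = 149
e = 149 / (149 + 54) = 149 / 203 = 0.7340
Estimated eligible among unknowns: 0.7340 × 60 = 44.04
Base: 149 + 44.04 = 193.04
RR3 = 87 / 193.04 = 0.4507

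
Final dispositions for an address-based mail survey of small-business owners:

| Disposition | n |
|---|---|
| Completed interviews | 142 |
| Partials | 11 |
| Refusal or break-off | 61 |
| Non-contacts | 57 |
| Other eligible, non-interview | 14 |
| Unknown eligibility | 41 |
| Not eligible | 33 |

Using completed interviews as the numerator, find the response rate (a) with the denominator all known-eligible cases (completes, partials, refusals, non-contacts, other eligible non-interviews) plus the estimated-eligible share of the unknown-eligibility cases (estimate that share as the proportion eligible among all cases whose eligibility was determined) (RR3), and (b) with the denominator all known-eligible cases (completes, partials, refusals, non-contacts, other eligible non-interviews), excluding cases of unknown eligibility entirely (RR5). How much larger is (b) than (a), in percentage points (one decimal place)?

Numerator: 142
Determined eligible: 142 + 11 + 61 + 57 + 14 = 285
e = 285 / (285 + 33) = 285 / 318 = 0.8962
Estimated eligible among unknowns: 0.8962 × 41 = 36.74
Denominator: 285 + 36.74 = 321.74
RR3 = 142 / 321.74 = 0.4414
Denominator: 142 + 11 + 61 + 57 + 14 = 285
RR5 = 142 / 285 = 0.4982
Difference = 49.82 − 44.14 = 5.68 percentage points

5.7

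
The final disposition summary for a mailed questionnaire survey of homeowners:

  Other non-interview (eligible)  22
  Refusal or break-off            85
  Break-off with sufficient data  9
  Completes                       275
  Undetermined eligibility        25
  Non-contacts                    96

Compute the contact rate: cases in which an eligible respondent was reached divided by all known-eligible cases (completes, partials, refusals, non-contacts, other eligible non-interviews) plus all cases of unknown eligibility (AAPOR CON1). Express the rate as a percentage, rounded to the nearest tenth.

Num: 275 + 9 + 85 + 22 = 391
Denom: 275 + 9 + 85 + 96 + 22 + 25 = 512
CON1 = 391 / 512 = 0.7637

76.4%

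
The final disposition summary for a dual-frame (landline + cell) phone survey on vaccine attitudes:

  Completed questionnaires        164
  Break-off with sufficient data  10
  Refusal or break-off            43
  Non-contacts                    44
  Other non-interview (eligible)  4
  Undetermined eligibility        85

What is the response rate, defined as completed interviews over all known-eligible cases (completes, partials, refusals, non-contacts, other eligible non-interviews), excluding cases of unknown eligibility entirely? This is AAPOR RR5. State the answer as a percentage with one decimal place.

61.9%

Top: 164
Base: 164 + 10 + 43 + 44 + 4 = 265
RR5 = 164 / 265 = 0.6189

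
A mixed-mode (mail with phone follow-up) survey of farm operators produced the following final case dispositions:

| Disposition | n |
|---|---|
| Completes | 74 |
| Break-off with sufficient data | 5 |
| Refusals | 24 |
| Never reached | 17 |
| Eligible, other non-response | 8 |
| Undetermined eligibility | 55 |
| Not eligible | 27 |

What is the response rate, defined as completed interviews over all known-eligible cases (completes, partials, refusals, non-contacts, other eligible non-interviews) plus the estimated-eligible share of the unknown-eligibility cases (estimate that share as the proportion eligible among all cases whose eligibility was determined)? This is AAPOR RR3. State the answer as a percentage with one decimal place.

42.7%

Num: 74
Determined eligible: 74 + 5 + 24 + 17 + 8 = 128
e = 128 / (128 + 27) = 128 / 155 = 0.8258
e × U: 0.8258 × 55 = 45.42
Base: 128 + 45.42 = 173.42
RR3 = 74 / 173.42 = 0.4267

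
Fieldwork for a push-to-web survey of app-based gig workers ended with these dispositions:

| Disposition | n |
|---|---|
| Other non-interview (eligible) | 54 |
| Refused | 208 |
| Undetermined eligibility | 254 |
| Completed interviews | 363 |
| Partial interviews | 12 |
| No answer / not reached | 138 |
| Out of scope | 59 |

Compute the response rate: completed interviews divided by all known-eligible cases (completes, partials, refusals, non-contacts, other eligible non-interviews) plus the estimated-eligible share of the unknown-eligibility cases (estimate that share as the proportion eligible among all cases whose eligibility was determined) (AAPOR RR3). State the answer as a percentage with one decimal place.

Numerator: 363
Eligible (known): 363 + 12 + 208 + 138 + 54 = 775
e = 775 / (775 + 59) = 775 / 834 = 0.9293
e × U: 0.9293 × 254 = 236.04
Denom: 775 + 236.04 = 1011.04
RR3 = 363 / 1011.04 = 0.3590

35.9%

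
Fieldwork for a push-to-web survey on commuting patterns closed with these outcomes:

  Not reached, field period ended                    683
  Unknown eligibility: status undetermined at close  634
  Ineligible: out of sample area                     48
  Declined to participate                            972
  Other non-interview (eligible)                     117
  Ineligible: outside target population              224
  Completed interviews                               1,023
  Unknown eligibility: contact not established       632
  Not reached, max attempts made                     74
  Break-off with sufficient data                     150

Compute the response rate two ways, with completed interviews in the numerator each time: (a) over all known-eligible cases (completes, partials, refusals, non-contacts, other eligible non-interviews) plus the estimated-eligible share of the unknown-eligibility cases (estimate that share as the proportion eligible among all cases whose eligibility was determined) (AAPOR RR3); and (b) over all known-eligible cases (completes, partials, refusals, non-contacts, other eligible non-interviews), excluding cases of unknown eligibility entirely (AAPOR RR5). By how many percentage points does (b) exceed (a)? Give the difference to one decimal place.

9.4

Non-contacts = 683 + 74 = 757
Unknown eligibility = 632 + 634 = 1266
Not eligible = 224 + 48 = 272
Top = 1023
Known eligible = 1023 + 150 + 972 + 757 + 117 = 3019
e = 3019 / (3019 + 272) = 3019 / 3291 = 0.9174
Eligible share of unknowns = 0.9174 × 1266 = 1161.43
Denominator = 3019 + 1161.43 = 4180.43
RR3 = 1023 / 4180.43 = 0.2447
Denominator = 1023 + 150 + 972 + 757 + 117 = 3019
RR5 = 1023 / 3019 = 0.3389
Difference = 33.89 − 24.47 = 9.42 percentage points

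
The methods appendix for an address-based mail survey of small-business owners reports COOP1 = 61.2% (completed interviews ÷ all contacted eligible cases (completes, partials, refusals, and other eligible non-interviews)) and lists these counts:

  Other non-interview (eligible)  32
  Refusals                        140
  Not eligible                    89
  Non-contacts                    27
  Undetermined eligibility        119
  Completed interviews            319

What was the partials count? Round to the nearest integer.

30

COOP1 = 319 / D = 0.612
D = 319 / 0.612 = 521.2
Other denominator terms total 491
partials = 521.2 − 491 ≈ 30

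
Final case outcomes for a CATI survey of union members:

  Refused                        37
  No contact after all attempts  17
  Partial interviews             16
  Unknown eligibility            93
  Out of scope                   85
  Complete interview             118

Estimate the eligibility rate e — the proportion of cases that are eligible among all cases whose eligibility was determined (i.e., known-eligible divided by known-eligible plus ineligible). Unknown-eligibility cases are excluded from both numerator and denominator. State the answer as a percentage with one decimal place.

68.9%

Known eligible: 118 + 16 + 37 + 17 = 188
e = 188 / (188 + 85) = 188 / 273 = 0.6886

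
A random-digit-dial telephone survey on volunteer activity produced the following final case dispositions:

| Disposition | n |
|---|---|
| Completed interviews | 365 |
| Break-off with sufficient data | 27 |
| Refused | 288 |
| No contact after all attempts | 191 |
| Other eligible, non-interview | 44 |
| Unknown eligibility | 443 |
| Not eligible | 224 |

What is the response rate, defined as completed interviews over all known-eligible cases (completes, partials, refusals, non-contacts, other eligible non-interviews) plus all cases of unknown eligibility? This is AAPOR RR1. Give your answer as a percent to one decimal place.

Num: 365
Denominator: 365 + 27 + 288 + 191 + 44 + 443 = 1358
RR1 = 365 / 1358 = 0.2688

26.9%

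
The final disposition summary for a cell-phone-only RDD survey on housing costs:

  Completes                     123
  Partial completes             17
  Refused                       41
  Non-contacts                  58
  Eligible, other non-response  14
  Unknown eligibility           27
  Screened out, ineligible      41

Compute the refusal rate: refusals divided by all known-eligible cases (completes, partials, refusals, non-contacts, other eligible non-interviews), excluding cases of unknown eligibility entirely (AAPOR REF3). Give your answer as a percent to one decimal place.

Top = 41
Denom = 123 + 17 + 41 + 58 + 14 = 253
REF3 = 41 / 253 = 0.1621

16.2%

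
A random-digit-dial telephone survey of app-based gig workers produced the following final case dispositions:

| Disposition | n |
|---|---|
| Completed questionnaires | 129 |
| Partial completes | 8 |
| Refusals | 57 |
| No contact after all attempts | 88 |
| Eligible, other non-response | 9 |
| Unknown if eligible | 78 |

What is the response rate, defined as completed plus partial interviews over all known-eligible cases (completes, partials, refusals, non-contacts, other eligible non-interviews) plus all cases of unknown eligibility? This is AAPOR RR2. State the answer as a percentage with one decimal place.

Top: 129 + 8 = 137
Base: 129 + 8 + 57 + 88 + 9 + 78 = 369
RR2 = 137 / 369 = 0.3713

37.1%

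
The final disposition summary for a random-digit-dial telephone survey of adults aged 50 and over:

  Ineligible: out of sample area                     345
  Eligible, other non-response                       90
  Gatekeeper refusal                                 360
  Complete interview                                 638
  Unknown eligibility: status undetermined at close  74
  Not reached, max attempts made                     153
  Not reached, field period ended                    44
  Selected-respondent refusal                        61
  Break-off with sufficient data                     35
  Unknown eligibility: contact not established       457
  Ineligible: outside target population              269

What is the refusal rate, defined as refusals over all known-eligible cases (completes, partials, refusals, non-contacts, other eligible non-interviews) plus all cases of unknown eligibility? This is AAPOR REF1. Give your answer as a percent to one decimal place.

Refused = 360 + 61 = 421
No contact after all attempts = 44 + 153 = 197
Unknown eligibility = 457 + 74 = 531
Out of scope = 269 + 345 = 614
Top: 421
Denom: 638 + 35 + 421 + 197 + 90 + 531 = 1912
REF1 = 421 / 1912 = 0.2202

22.0%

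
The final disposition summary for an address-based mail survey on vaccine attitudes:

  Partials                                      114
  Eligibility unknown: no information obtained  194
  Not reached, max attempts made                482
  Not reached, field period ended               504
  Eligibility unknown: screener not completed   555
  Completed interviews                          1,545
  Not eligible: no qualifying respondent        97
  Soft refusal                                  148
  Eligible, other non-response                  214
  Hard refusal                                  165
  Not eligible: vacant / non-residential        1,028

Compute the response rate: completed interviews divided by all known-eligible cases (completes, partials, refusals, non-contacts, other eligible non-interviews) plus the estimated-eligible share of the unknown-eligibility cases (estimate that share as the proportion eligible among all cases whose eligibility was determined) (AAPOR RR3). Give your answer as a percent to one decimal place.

Refusals = 165 + 148 = 313
No answer / not reached = 504 + 482 = 986
Unknown eligibility = 555 + 194 = 749
Out of scope = 97 + 1028 = 1125
Num = 1545
Determined eligible = 1545 + 114 + 313 + 986 + 214 = 3172
e = 3172 / (3172 + 1125) = 3172 / 4297 = 0.7382
e × U = 0.7382 × 749 = 552.91
Base = 3172 + 552.91 = 3724.91
RR3 = 1545 / 3724.91 = 0.4148

41.5%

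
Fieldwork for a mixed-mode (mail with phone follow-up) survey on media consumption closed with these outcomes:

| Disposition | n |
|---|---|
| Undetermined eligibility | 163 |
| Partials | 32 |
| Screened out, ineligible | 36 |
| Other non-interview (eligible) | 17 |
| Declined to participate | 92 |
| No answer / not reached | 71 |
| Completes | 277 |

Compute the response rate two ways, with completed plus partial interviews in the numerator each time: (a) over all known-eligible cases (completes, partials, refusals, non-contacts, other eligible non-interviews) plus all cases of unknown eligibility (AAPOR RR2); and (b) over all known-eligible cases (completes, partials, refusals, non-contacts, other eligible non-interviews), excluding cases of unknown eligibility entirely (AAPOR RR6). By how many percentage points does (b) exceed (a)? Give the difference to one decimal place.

Numerator: 277 + 32 = 309
Denominator: 277 + 32 + 92 + 71 + 17 + 163 = 652
RR2 = 309 / 652 = 0.4739
Denominator: 277 + 32 + 92 + 71 + 17 = 489
RR6 = 309 / 489 = 0.6319
Difference = 63.19 − 47.39 = 15.80 percentage points

15.8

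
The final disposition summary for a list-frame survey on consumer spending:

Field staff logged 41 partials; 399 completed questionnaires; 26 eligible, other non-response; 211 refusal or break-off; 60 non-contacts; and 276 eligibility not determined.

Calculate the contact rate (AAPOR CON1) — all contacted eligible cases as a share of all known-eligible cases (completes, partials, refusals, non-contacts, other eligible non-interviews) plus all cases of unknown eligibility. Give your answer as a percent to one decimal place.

Num → 399 + 41 + 211 + 26 = 677
Denom → 399 + 41 + 211 + 60 + 26 + 276 = 1013
CON1 = 677 / 1013 = 0.6683

66.8%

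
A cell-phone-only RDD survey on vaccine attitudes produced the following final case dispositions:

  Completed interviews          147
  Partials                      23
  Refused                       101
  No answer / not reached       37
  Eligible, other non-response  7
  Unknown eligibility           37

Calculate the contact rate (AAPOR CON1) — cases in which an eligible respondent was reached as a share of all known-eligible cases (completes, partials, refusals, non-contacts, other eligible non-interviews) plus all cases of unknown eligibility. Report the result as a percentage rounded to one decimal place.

Numerator: 147 + 23 + 101 + 7 = 278
Denominator: 147 + 23 + 101 + 37 + 7 + 37 = 352
CON1 = 278 / 352 = 0.7898

79.0%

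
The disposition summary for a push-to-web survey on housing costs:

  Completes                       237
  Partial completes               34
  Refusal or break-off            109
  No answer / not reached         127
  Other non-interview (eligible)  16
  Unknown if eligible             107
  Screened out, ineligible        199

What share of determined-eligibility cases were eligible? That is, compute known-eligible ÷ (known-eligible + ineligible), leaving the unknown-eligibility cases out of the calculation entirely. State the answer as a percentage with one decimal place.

Known eligible → 237 + 34 + 109 + 127 + 16 = 523
e = 523 / (523 + 199) = 523 / 722 = 0.7244

72.4%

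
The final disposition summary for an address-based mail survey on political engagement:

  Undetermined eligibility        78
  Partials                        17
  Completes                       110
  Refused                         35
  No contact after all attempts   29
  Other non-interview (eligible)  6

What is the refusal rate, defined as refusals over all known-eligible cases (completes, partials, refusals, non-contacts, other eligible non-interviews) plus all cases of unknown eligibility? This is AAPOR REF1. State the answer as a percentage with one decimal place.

Num: 35
Base: 110 + 17 + 35 + 29 + 6 + 78 = 275
REF1 = 35 / 275 = 0.1273

12.7%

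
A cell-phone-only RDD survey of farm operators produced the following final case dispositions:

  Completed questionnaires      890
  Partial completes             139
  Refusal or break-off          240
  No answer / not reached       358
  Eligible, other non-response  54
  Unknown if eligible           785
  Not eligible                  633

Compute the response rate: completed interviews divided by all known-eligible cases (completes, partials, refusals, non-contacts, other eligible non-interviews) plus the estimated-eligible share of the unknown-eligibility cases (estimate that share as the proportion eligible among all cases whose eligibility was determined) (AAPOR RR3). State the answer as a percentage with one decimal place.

39.5%

Num: 890
Determined eligible: 890 + 139 + 240 + 358 + 54 = 1681
e = 1681 / (1681 + 633) = 1681 / 2314 = 0.7264
e × U: 0.7264 × 785 = 570.22
Denom: 1681 + 570.22 = 2251.22
RR3 = 890 / 2251.22 = 0.3953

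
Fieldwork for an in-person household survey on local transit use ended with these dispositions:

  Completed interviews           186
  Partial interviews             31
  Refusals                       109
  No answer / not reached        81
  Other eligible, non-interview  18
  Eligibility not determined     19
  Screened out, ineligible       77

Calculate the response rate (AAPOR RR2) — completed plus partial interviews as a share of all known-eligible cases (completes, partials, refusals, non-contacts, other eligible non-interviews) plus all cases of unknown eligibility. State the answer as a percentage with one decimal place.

48.9%

Numerator = 186 + 31 = 217
Base = 186 + 31 + 109 + 81 + 18 + 19 = 444
RR2 = 217 / 444 = 0.4887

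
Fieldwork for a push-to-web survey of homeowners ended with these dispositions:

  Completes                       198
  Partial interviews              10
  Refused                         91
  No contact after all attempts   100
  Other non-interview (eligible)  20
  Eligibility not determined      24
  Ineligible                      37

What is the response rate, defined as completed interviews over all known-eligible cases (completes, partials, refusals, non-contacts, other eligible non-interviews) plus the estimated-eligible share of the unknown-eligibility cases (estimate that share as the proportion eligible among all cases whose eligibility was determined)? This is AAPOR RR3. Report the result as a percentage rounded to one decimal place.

44.9%

Top → 198
Eligible (known) → 198 + 10 + 91 + 100 + 20 = 419
e = 419 / (419 + 37) = 419 / 456 = 0.9189
Eligible share of unknowns → 0.9189 × 24 = 22.05
Base → 419 + 22.05 = 441.05
RR3 = 198 / 441.05 = 0.4489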